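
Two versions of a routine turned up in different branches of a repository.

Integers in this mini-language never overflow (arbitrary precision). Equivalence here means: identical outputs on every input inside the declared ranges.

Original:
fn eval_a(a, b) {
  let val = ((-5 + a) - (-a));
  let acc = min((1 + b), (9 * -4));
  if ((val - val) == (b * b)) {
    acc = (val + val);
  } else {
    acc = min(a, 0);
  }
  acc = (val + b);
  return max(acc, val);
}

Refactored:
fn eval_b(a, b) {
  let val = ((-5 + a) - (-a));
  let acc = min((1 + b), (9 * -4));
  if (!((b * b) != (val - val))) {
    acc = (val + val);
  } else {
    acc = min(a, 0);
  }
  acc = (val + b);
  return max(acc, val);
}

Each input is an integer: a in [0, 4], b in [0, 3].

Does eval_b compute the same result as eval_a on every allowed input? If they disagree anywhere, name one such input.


Behavior is preserved: although boolean connective usage differs; and comparison usage differs, the outputs never diverge.
One worked example (a=2, b=2) — eval_a: val := -1 | acc := -36 | ((val - val) == (b * b)): false | acc := 0 | acc := 1 | result 1; eval_b: val := -1 | acc := -36 | (!((b * b) != (val - val))): false | acc := 0 | acc := 1 | result 1; agreement on 1.
Across all 20 domain points the two functions coincide.
verdict: equivalent


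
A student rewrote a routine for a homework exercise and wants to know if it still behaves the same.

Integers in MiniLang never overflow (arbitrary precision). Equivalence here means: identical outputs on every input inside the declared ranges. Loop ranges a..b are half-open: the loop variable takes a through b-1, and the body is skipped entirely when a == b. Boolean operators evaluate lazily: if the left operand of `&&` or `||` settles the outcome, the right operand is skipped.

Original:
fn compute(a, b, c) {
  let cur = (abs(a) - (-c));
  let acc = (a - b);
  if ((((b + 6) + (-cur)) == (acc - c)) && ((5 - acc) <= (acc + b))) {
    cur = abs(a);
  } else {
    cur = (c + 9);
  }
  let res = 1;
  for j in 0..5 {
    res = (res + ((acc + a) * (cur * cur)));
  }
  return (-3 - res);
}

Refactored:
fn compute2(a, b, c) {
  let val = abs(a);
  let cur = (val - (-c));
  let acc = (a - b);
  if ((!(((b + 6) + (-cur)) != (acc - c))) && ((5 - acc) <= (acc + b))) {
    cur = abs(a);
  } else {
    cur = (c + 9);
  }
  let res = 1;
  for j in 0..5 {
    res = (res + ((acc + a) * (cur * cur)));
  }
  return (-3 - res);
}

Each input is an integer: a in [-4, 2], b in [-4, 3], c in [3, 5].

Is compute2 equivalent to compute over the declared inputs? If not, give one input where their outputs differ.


Although comparison usage differs, local variable names differ, statement counts differ, boolean connective usage differs, 168/168 inputs agree.
verdict: equivalent


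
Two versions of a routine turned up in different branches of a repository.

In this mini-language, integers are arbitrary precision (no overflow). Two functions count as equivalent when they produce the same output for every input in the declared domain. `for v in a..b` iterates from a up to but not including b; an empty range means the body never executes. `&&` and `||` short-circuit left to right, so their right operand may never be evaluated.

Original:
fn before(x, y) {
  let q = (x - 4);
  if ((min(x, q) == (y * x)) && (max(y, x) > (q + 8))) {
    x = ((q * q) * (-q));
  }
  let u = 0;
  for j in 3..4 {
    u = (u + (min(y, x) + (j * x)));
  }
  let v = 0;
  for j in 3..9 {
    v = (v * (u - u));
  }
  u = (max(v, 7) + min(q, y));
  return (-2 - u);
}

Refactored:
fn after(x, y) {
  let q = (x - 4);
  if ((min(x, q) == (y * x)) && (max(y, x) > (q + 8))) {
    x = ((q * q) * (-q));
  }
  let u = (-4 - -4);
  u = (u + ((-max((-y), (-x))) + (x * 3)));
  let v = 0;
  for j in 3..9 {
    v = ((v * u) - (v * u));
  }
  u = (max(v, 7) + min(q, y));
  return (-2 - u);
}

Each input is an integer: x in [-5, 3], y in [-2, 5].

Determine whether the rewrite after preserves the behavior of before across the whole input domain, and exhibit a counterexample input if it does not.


The two versions differ — the changes include arithmetic usage differs; constant usage differs; min/max/abs usage differs; statement counts differ; loop structure differs.
One worked example (x=-4, y=-2) — before: q = -8; ((min(x, q) == (y * x)) && (max(y, x) > (q + 8))) -> false; u = 0; [j=3]; u = -16; v = 0; [j=3]; v = 0; [j=4]; v = 0; [j=5]; v = 0; [j=6]; v = 0; [j=7]; v = 0; [j=8]; v = 0; u = -1; return -1; after: q = -8; ((min(x, q) == (y * x)) && (max(y, x) > (q + 8))) -> false; u = 0; u = -16; v = 0; [j=3]; v = 0; [j=4]; v = 0; [j=5]; v = 0; [j=6]; v = 0; [j=7]; v = 0; [j=8]; v = 0; u = -1; return -1; agreement on -1.
Every one of the 72 inputs gives matching results.
verdict: equivalent


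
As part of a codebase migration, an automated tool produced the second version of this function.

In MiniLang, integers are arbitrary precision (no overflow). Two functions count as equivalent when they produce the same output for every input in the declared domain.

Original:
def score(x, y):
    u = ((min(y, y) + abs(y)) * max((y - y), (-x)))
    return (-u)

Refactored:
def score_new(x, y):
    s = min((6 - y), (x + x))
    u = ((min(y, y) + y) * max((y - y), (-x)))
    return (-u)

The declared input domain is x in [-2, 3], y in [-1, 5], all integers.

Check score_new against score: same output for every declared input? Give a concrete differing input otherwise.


Try x=-2, y=-1.
score: u=0, then returns 0
score_new: s=-4, then u=-4, then returns 4
0 and 4 differ, so these are not the same function on this domain.
verdict: not equivalent; witness: x=-2, y=-1


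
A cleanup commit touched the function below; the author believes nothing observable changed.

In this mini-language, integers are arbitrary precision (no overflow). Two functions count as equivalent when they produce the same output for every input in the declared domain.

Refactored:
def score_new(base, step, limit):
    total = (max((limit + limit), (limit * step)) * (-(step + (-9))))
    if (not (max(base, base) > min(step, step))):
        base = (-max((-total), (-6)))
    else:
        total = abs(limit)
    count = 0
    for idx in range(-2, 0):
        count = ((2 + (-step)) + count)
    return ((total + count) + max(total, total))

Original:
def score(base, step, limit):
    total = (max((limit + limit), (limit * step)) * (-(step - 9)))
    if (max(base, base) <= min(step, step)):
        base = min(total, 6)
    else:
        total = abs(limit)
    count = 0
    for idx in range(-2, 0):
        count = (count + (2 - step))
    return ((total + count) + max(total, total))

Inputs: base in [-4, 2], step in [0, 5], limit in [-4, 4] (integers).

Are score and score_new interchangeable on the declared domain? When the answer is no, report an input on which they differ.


This is a faithful refactor — min/max/abs usage differs; boolean connective usage differs; arithmetic usage differs; comparison usage differs, but the computed results match everywhere.
Tracing base=0, step=4, limit=-3: score: total becomes -30; next (max(base, base) <= min(step, step)) evaluates to true; next base becomes -30; next count becomes 0; next at idx=-2:; next count becomes -2; next at idx=-1:; next count becomes -4; next final value -64 | score_new: total becomes -30; next (not (max(base, base) > min(step, step))) evaluates to true; next base becomes -30; next count becomes 0; next at idx=-2:; next count becomes -2; next at idx=-1:; next count becomes -4; next final value -64 — matching result -64.
Checked all 378 inputs in the declared domain: the outputs agree on every one.
verdict: equivalent


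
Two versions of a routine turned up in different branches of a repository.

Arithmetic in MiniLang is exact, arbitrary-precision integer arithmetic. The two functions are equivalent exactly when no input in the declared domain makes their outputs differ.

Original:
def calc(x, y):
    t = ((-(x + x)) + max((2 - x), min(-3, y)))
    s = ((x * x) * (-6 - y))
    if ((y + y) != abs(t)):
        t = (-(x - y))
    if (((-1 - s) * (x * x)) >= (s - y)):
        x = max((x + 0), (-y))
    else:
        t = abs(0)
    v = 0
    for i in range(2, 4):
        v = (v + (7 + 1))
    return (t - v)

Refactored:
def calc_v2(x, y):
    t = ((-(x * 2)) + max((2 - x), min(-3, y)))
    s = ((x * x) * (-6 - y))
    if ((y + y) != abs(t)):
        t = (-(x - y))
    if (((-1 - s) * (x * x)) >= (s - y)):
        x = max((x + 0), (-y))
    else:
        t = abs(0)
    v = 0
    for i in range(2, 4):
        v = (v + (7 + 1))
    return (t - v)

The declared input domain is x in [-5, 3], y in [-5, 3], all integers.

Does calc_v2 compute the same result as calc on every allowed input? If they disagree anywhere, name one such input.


Behavior is preserved: although constant usage differs; and arithmetic usage differs, the outputs never diverge.
Tracing x=-2, y=-4: calc: t=8, then s=-8, then ((y + y) != abs(t)) is true, then t=-2, then (((-1 - s) * (x * x)) >= (s - y)) is true, then x=4, then v=0, then (i=2), then v=8, then (i=3), then v=16, then returns -18 | calc_v2: t=8, then s=-8, then ((y + y) != abs(t)) is true, then t=-2, then (((-1 - s) * (x * x)) >= (s - y)) is true, then x=4, then v=0, then (i=2), then v=8, then (i=3), then v=16, then returns -18 — matching result -18.
Every one of the 81 inputs gives matching results.
verdict: equivalent


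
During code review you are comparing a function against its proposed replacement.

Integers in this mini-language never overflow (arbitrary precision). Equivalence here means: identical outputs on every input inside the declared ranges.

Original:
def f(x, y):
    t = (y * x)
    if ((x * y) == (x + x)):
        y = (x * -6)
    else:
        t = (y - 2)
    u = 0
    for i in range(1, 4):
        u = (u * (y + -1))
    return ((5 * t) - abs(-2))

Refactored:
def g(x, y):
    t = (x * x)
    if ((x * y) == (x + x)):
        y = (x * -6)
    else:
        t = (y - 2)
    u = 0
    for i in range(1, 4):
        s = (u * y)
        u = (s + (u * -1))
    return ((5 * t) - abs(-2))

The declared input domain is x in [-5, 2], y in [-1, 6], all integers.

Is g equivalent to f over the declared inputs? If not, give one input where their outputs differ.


Not equivalent: x=-5, y=2 separates them (-52 vs 123).
f: t = -10; ((x * y) == (x + x)) -> true; y = 30; u = 0; [i=1]; u = 0; [i=2]; u = 0; [i=3]; u = 0; return -52
g: t = 25; ((x * y) == (x + x)) -> true; y = 30; u = 0; [i=1]; s = 0; u = 0; [i=2]; s = 0; u = 0; [i=3]; s = 0; u = 0; return 123
verdict: not equivalent; witness: x=-5, y=2


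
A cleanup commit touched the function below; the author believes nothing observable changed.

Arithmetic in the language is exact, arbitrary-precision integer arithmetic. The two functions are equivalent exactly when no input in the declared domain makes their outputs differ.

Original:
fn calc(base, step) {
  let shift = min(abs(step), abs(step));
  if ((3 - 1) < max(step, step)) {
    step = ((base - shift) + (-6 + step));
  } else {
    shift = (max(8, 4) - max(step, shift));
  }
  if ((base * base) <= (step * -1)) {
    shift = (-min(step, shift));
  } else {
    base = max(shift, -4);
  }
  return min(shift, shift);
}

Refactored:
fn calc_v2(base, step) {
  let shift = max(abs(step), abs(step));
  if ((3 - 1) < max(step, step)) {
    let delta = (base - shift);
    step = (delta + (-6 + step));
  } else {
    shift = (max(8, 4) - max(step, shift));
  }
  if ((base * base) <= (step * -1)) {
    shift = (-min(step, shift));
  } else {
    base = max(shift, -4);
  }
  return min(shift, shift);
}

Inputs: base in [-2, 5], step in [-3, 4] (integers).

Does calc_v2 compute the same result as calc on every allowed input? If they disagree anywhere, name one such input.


The edit looks behavioral (`min(abs(step), abs(step))` became `max(abs(step), abs(step))`), but over these ranges it never changes the outcome.
As a probe, take base=-2, step=3: calc runs shift := 3 | ((3 - 1) < max(step, step)): true | step := -8 | ((base * base) <= (step * -1)): true | shift := 8 | result 8; calc_v2 runs shift := 3 | ((3 - 1) < max(step, step)): true | delta := -5 | step := -8 | ((base * base) <= (step * -1)): true | shift := 8 | result 8; both end at 8.
Across all 64 domain points the two functions coincide.
verdict: equivalent


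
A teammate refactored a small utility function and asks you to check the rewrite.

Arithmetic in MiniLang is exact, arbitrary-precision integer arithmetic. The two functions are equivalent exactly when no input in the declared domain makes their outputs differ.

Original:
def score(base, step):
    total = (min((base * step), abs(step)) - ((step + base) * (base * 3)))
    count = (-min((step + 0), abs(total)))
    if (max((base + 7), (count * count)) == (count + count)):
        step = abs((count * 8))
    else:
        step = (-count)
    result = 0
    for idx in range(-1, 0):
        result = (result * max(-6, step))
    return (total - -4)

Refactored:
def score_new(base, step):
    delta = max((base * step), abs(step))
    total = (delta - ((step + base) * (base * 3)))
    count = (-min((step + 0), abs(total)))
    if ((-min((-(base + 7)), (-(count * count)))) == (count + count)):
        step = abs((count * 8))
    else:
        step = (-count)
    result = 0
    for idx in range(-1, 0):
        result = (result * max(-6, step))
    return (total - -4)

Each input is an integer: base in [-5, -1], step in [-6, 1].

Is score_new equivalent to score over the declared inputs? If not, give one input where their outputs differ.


Run the pair on base=-5, step=-6.
score: total=-159, then count=6, then (max((base + 7), (count * count)) == (count + count)) is false, then step=-6, then result=0, then (idx=-1), then result=0, then returns -155
score_new: delta=30, then total=-135, then count=6, then ((-min((-(base + 7)), (-(count * count)))) == (count + count)) is false, then step=-6, then result=0, then (idx=-1), then result=0, then returns -131
-155 != -131, so the rewrite changes behavior.
verdict: not equivalent; witness: base=-5, step=-6


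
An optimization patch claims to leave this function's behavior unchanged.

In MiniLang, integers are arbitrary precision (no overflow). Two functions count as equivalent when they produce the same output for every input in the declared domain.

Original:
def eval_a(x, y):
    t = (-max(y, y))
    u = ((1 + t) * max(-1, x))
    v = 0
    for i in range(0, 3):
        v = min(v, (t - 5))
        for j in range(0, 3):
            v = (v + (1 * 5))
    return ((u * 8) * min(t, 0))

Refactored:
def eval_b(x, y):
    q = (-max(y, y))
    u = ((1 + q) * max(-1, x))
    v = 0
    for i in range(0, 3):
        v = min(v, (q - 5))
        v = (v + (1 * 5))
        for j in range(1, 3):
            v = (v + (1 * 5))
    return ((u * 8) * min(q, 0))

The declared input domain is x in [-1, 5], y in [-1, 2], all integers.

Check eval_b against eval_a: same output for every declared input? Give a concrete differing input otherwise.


The two versions differ — the changes include statement counts differ, loop structure differs, local variable names differ, constant usage differs, arithmetic usage differs.
As a probe, take x=1, y=2: eval_a runs t=-2, then u=-1, then v=0, then (i=0), then v=-7, then (j=0), then v=-2, then (j=1), then v=3, then (j=2), then v=8, then (i=1), then v=-7, then (j=0), then v=-2, then (j=1), then v=3, then (j=2), then v=8, then (i=2), then v=-7, then (j=0), then v=-2, then (j=1), then v=3, then (j=2), then v=8, then returns 16; eval_b runs q=-2, then u=-1, then v=0, then (i=0), then v=-7, then v=-2, then (j=1), then v=3, then (j=2), then v=8, then (i=1), then v=-7, then v=-2, then (j=1), then v=3, then (j=2), then v=8, then (i=2), then v=-7, then v=-2, then (j=1), then v=3, then (j=2), then v=8, then returns 16; both end at 16.
Sweeping the whole domain (28 inputs) finds no disagreement.
verdict: equivalent


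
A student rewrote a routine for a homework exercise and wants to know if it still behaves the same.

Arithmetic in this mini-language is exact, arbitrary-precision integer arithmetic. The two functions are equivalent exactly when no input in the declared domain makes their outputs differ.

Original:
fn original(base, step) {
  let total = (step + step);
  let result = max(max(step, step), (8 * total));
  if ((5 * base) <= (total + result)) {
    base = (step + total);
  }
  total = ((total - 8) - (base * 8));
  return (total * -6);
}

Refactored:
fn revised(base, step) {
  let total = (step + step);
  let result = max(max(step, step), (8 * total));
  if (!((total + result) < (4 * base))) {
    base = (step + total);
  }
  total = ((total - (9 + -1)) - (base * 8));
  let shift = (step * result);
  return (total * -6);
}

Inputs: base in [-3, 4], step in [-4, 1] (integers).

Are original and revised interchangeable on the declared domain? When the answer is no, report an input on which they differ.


Consider the input base=-2, step=-3.
original: total becomes -6; next result becomes -3; next ((5 * base) <= (total + result)) evaluates to true; next base becomes -9; next total becomes 58; next final value -348
revised: total becomes -6; next result becomes -3; next (!((total + result) < (4 * base))) evaluates to false; next total becomes 2; next shift becomes 9; next final value -12
-348 vs -12 — the two versions disagree here.
verdict: not equivalent; witness: base=-2, step=-3


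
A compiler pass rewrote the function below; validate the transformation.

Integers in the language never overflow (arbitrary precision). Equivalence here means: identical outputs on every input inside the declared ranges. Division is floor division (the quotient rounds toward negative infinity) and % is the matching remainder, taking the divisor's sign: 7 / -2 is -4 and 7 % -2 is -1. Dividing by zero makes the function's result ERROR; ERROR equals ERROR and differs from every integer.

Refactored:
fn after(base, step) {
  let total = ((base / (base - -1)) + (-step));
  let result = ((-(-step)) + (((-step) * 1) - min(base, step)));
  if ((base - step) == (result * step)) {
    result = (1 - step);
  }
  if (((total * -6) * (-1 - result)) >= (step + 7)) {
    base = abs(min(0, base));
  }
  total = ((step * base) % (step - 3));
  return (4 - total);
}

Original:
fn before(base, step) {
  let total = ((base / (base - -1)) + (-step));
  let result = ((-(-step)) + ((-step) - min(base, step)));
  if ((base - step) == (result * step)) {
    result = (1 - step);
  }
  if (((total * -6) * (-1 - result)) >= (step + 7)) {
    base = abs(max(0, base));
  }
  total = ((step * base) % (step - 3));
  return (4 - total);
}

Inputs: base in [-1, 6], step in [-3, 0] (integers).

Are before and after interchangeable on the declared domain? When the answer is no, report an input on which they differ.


Not equivalent: base=1, step=-3 separates them (7 vs 4).
before: total = 3; result = 3; ((base - step) == (result * step)) -> false; (((total * -6) * (-1 - result)) >= (step + 7)) -> true; base = 1; total = -3; return 7
after: total = 3; result = 3; ((base - step) == (result * step)) -> false; (((total * -6) * (-1 - result)) >= (step + 7)) -> true; base = 0; total = 0; return 4
verdict: not equivalent; witness: base=1, step=-3


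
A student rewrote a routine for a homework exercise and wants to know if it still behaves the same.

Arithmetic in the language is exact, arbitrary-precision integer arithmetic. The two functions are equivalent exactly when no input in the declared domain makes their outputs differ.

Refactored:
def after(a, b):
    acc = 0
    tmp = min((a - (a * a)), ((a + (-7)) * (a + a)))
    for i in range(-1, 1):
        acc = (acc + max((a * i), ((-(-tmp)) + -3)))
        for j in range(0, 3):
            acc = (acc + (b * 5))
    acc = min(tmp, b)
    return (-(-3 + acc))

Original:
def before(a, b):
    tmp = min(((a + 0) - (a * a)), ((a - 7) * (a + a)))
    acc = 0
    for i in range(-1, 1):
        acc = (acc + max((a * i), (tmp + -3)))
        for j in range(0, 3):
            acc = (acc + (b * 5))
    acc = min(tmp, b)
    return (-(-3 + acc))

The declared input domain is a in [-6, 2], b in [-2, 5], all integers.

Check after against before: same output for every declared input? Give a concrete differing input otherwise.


Comparing the listings, the differences include: constant usage differs, and arithmetic usage differs.
One worked example (a=-4, b=5) — before: tmp=-20, then acc=0, then (i=-1), then acc=4, then (j=0), then acc=29, then (j=1), then acc=54, then (j=2), then acc=79, then (i=0), then acc=79, then (j=0), then acc=104, then (j=1), then acc=129, then (j=2), then acc=154, then acc=-20, then returns 23; after: acc=0, then tmp=-20, then (i=-1), then acc=4, then (j=0), then acc=29, then (j=1), then acc=54, then (j=2), then acc=79, then (i=0), then acc=79, then (j=0), then acc=104, then (j=1), then acc=129, then (j=2), then acc=154, then acc=-20, then returns 23; agreement on 23.
Across all 72 domain points the two functions coincide.
verdict: equivalent


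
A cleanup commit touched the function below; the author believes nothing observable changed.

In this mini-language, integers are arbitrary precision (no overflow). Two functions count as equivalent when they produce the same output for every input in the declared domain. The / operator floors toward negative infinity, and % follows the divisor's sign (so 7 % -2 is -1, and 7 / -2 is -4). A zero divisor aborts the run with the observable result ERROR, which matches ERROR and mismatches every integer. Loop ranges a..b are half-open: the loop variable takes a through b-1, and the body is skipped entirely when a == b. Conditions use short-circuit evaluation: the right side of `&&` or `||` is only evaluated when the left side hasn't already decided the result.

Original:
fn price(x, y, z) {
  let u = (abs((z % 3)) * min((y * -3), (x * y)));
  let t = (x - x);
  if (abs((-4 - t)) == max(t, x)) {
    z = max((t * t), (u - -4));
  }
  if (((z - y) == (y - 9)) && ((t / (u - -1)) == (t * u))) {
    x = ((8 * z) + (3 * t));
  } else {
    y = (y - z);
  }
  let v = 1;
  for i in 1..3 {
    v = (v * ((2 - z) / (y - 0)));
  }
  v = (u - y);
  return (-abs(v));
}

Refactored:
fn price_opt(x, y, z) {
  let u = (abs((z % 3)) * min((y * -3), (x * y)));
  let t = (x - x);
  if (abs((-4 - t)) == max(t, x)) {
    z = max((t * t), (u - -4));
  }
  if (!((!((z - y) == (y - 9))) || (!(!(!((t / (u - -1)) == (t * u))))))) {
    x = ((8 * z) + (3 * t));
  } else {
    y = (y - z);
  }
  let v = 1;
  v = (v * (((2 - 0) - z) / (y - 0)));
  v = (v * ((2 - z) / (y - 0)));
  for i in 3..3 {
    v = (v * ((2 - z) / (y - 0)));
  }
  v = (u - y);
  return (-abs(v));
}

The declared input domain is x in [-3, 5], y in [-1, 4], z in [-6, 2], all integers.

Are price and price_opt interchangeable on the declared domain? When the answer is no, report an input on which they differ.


Equivalent — the differences include loop structure differs, boolean connective usage differs, arithmetic usage differs, statement counts differ, constant usage differs, yet no declared input distinguishes the two.
Tracing x=-3, y=0, z=0: price: u becomes 0; next t becomes 0; next (abs((-4 - t)) == max(t, x)) evaluates to false; next (((z - y) == (y - 9)) && ((t / (u - -1)) == (t * u))) evaluates to false; next y becomes 0; next v becomes 1; next at i=1:; next hits division by zero so the output is ERROR | price_opt: u becomes 0; next t becomes 0; next (abs((-4 - t)) == max(t, x)) evaluates to false; next (!((!((z - y) == (y - 9))) || (!(!(!((t / (u - -1)) == (t * u))))))) evaluates to false; next y becomes 0; next v becomes 1; next hits division by zero so the output is ERROR — matching result ERROR.
Checked all 486 inputs in the declared domain: the outputs agree on every one.
verdict: equivalent


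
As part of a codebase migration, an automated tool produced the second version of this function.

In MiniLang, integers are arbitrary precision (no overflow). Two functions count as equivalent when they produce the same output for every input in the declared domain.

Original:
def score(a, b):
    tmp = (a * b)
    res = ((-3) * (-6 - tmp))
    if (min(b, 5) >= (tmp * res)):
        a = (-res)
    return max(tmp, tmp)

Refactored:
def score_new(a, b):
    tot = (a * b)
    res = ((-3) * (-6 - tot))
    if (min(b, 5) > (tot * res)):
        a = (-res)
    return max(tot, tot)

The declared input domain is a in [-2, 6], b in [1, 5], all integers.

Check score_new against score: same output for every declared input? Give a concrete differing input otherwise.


The suspicious-looking change has no observable effect anywhere in the declared ranges.
Spot check at a=3, b=4 — score: tmp becomes 12; next res becomes 54; next (min(b, 5) >= (tmp * res)) evaluates to false; next final value 12. score_new: tot becomes 12; next res becomes 54; next (min(b, 5) > (tot * res)) evaluates to false; next final value 12. Both give 12.
Every one of the 45 inputs gives matching results.
verdict: equivalent


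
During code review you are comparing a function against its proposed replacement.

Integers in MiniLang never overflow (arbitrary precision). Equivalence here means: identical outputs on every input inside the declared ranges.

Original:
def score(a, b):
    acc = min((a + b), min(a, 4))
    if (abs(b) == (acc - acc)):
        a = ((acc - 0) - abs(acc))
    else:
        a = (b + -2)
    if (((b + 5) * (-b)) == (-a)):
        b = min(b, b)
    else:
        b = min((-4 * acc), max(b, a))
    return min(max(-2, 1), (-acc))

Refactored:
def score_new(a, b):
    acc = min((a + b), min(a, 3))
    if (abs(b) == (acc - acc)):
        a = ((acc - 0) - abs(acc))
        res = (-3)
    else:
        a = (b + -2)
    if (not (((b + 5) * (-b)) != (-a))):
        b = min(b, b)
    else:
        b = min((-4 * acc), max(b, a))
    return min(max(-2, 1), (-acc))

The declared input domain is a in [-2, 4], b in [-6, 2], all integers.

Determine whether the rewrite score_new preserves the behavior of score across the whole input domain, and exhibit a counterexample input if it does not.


Take a=4, b=0.
score: acc becomes 4; next (abs(b) == (acc - acc)) evaluates to true; next a becomes 0; next (((b + 5) * (-b)) == (-a)) evaluates to true; next b becomes 0; next final value -4
score_new: acc becomes 3; next (abs(b) == (acc - acc)) evaluates to true; next a becomes 0; next res becomes -3; next (not (((b + 5) * (-b)) != (-a))) evaluates to true; next b becomes 0; next final value -3
-4 against -3: the behavior changed.
verdict: not equivalent; witness: a=4, b=0


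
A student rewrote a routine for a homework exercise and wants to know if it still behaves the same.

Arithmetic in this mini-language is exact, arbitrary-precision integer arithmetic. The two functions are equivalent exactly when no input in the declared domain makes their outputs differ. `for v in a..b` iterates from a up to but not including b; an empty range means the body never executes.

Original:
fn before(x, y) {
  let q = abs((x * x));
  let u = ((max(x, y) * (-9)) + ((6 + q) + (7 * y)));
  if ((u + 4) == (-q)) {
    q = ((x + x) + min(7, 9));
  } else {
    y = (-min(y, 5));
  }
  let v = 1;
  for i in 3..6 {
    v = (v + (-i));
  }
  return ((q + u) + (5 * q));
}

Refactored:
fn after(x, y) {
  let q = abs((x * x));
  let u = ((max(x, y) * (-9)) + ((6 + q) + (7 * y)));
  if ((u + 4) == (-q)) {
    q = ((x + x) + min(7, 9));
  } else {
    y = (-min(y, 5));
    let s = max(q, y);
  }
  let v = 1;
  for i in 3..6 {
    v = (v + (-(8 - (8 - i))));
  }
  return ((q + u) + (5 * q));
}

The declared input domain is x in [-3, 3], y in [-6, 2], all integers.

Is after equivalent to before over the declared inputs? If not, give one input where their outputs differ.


The two are interchangeable: constant usage differs, plus min/max/abs usage differs, plus local variable names differ, plus statement counts differ, plus arithmetic usage differs, and every declared input agrees.
Spot check at x=2, y=-4 — before: q := 4 | u := -36 | ((u + 4) == (-q)): false | y := 4 | v := 1 | iter i=3: | v := -2 | iter i=4: | v := -6 | iter i=5: | v := -11 | result -12. after: q := 4 | u := -36 | ((u + 4) == (-q)): false | y := 4 | s := 4 | v := 1 | iter i=3: | v := -2 | iter i=4: | v := -6 | iter i=5: | v := -11 | result -12. Both give -12.
Checked all 63 inputs in the declared domain: the outputs agree on every one.
verdict: equivalent


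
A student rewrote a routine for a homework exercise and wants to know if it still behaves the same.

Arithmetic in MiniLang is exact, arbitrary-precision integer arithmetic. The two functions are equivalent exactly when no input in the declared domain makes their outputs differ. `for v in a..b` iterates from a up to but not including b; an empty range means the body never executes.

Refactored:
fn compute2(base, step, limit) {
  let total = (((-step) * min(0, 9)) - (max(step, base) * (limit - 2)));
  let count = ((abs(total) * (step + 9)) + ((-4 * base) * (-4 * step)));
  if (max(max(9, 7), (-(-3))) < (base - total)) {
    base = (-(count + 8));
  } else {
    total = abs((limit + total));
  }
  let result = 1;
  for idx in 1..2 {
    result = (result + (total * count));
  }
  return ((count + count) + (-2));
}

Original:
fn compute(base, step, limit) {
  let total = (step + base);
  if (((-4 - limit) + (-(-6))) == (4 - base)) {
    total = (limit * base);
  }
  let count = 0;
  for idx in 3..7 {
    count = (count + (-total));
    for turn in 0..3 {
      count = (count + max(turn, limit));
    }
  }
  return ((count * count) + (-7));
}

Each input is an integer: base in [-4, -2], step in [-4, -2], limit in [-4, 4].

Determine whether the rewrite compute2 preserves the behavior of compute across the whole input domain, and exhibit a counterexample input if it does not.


These are not equivalent — on base=-4, step=-4, limit=-4 the outputs split (1929 vs 750).
compute: total = -8; (((-4 - limit) + (-(-6))) == (4 - base)) -> false; count = 0; [idx=3]; count = 8; [turn=0]; count = 8; [turn=1]; count = 9; [turn=2]; count = 11; [idx=4]; count = 19; [turn=0]; count = 19; [turn=1]; count = 20; [turn=2]; count = 22; [idx=5]; count = 30; [turn=0]; count = 30; [turn=1]; count = 31; [turn=2]; count = 33; [idx=6]; count = 41; [turn=0]; count = 41; [turn=1]; count = 42; [turn=2]; count = 44; return 1929
compute2: total = -24; count = 376; (max(max(9, 7), (-(-3))) < (base - total)) -> true; base = -384; result = 1; [idx=1]; result = -9023; return 750
verdict: not equivalent; witness: base=-4, step=-4, limit=-4


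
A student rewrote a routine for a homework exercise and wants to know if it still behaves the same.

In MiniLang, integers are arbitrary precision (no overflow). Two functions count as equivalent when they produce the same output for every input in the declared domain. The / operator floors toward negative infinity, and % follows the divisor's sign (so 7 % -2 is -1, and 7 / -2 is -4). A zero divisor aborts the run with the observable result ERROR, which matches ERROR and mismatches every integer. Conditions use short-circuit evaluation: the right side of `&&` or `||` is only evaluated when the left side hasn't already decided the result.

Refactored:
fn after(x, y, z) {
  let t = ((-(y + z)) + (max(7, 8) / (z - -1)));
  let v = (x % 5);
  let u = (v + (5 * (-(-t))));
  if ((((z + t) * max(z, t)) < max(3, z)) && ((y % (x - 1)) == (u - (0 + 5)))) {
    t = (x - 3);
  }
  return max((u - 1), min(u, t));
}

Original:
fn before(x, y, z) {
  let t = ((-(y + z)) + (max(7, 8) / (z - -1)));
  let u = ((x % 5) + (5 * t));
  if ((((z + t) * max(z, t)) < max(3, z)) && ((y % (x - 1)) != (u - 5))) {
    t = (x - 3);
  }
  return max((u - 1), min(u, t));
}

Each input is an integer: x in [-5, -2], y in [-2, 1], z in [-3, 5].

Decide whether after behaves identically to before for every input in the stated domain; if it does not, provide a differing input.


Take x=-5, y=-1, z=-3.
before: t becomes 0; next u becomes 0; next ((((z + t) * max(z, t)) < max(3, z)) && ((y % (x - 1)) != (u - 5))) evaluates to true; next t becomes -8; next final value -1
after: t becomes 0; next v becomes 0; next u becomes 0; next ((((z + t) * max(z, t)) < max(3, z)) && ((y % (x - 1)) == (u - (0 + 5)))) evaluates to false; next final value 0
-1 and 0 differ, so these are not the same function on this domain.
verdict: not equivalent; witness: x=-5, y=-1, z=-3


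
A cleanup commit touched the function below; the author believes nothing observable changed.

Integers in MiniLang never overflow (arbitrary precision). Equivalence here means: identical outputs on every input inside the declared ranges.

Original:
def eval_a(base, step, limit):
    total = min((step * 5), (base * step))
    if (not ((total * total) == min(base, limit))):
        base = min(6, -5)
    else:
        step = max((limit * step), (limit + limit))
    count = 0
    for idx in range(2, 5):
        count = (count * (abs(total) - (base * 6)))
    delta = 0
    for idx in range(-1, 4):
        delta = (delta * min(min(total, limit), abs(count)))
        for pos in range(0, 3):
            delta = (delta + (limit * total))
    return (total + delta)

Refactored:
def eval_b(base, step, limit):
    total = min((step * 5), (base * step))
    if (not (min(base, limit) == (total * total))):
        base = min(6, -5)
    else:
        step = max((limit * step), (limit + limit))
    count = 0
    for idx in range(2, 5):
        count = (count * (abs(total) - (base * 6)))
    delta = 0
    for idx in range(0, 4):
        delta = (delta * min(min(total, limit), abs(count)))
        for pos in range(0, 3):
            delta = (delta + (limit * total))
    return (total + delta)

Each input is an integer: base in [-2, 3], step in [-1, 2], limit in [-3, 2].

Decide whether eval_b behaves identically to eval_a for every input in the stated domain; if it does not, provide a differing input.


These are not equivalent — on base=-2, step=-1, limit=-3 the outputs split (23440 vs -4685).
eval_a: total=-5, then (not ((total * total) == min(base, limit))) is true, then base=-5, then count=0, then (idx=2), then count=0, then (idx=3), then count=0, then (idx=4), then count=0, then delta=0, then (idx=-1), then delta=0, then (pos=0), then delta=15, then (pos=1), then delta=30, then (pos=2), then delta=45, then (idx=0), then delta=-225, then (pos=0), then delta=-210, then (pos=1), then delta=-195, then (pos=2), then delta=-180, then (idx=1), then delta=900, then (pos=0), then delta=915, then (pos=1), then delta=930, then (pos=2), then delta=945, then (idx=2), then delta=-4725, then (pos=0), then delta=-4710, then (pos=1), then delta=-4695, then (pos=2), then delta=-4680, then (idx=3), then delta=23400, then (pos=0), then delta=23415, then (pos=1), then delta=23430, then (pos=2), then delta=23445, then returns 23440
eval_b: total=-5, then (not (min(base, limit) == (total * total))) is true, then base=-5, then count=0, then (idx=2), then count=0, then (idx=3), then count=0, then (idx=4), then count=0, then delta=0, then (idx=0), then delta=0, then (pos=0), then delta=15, then (pos=1), then delta=30, then (pos=2), then delta=45, then (idx=1), then delta=-225, then (pos=0), then delta=-210, then (pos=1), then delta=-195, then (pos=2), then delta=-180, then (idx=2), then delta=900, then (pos=0), then delta=915, then (pos=1), then delta=930, then (pos=2), then delta=945, then (idx=3), then delta=-4725, then (pos=0), then delta=-4710, then (pos=1), then delta=-4695, then (pos=2), then delta=-4680, then returns -4685
verdict: not equivalent; witness: base=-2, step=-1, limit=-3


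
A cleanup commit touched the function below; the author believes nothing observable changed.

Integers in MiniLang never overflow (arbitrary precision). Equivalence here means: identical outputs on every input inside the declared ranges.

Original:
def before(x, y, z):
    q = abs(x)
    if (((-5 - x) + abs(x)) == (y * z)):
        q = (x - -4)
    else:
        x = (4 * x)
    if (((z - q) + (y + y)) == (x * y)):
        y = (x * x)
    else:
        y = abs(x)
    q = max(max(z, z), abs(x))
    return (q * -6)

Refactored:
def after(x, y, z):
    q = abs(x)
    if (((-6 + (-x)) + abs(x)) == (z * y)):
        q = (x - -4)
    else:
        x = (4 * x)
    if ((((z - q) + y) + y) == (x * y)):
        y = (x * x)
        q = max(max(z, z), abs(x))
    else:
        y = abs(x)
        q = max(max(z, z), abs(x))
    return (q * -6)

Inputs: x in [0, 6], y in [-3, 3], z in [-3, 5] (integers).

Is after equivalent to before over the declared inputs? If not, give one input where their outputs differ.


Not equivalent: x=1, y=-3, z=2 separates them (-24 vs -12).
before: q := 1 | (((-5 - x) + abs(x)) == (y * z)): false | x := 4 | (((z - q) + (y + y)) == (x * y)): false | y := 4 | q := 4 | result -24
after: q := 1 | (((-6 + (-x)) + abs(x)) == (z * y)): true | q := 5 | ((((z - q) + y) + y) == (x * y)): false | y := 1 | q := 2 | result -12
verdict: not equivalent; witness: x=1, y=-3, z=2


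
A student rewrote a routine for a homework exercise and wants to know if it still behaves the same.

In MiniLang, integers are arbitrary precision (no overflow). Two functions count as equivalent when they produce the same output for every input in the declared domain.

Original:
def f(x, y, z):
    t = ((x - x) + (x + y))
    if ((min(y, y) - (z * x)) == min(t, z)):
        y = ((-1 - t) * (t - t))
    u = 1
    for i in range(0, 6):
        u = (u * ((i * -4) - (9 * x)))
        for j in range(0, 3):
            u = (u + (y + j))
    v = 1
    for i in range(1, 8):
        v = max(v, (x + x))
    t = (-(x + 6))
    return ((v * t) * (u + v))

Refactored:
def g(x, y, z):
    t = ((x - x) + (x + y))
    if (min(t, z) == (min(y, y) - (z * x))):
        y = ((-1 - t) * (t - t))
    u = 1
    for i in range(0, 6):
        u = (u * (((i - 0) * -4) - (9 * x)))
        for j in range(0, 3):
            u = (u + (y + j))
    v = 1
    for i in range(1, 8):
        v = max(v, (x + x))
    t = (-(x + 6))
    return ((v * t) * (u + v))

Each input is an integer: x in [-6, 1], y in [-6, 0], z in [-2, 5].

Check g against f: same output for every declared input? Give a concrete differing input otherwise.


Behavior is preserved: although arithmetic usage differs; constant usage differs, the outputs never diverge.
One worked example (x=-2, y=-5, z=-2) — f: t becomes -7; next ((min(y, y) - (z * x)) == min(t, z)) evaluates to false; next u becomes 1; next at i=0:; next u becomes 18; next at j=0:; next u becomes 13; next at j=1:; next u becomes 9; next at j=2:; next u becomes 6; next at i=1:; next u becomes 84; next at j=0:; next u becomes 79; next at j=1:; next u becomes 75; next at j=2:; next u becomes 72; next at i=2:; next u becomes 720; next at j=0:; next u becomes 715; next at j=1:; next u becomes 711; next at j=2:; next u becomes 708; next at i=3:; next u becomes 4248; next at j=0:; next u becomes 4243; next at j=1:; next u becomes 4239; next at j=2:; next u becomes 4236; next at i=4:; next u becomes 8472; next at j=0:; next u becomes 8467; next at j=1:; next u becomes 8463; next at j=2:; next u becomes 8460; next at i=5:; next u becomes -16920; next at j=0:; next u becomes -16925; next at j=1:; next u becomes -16929; next at j=2:; next u becomes -16932; next v becomes 1; next at i=1:; next v becomes 1; next at i=2:; next v becomes 1; next at i=3:; next v becomes 1; next at i=4:; next v becomes 1; next at i=5:; next v becomes 1; next at i=6:; next v becomes 1; next at i=7:; next v becomes 1; next t becomes -4; next final value 67724; g: t becomes -7; next (min(t, z) == (min(y, y) - (z * x))) evaluates to false; next u becomes 1; next at i=0:; next u becomes 18; next at j=0:; next u becomes 13; next at j=1:; next u becomes 9; next at j=2:; next u becomes 6; next at i=1:; next u becomes 84; next at j=0:; next u becomes 79; next at j=1:; next u becomes 75; next at j=2:; next u becomes 72; next at i=2:; next u becomes 720; next at j=0:; next u becomes 715; next at j=1:; next u becomes 711; next at j=2:; next u becomes 708; next at i=3:; next u becomes 4248; next at j=0:; next u becomes 4243; next at j=1:; next u becomes 4239; next at j=2:; next u becomes 4236; next at i=4:; next u becomes 8472; next at j=0:; next u becomes 8467; next at j=1:; next u becomes 8463; next at j=2:; next u becomes 8460; next at i=5:; next u becomes -16920; next at j=0:; next u becomes -16925; next at j=1:; next u becomes -16929; next at j=2:; next u becomes -16932; next v becomes 1; next at i=1:; next v becomes 1; next at i=2:; next v becomes 1; next at i=3:; next v becomes 1; next at i=4:; next v becomes 1; next at i=5:; next v becomes 1; next at i=6:; next v becomes 1; next at i=7:; next v becomes 1; next t becomes -4; next final value 67724; agreement on 67724.
Across all 448 domain points the two functions coincide.
verdict: equivalent
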